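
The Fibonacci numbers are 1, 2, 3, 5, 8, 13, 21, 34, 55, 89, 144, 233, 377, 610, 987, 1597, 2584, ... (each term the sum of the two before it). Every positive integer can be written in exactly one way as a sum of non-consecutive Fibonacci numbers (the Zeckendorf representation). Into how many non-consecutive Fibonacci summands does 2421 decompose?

6

Greedy algorithm:
2421 − 1597 = 824
824 − 610 = 214
214 − 144 = 70
70 − 55 = 15
15 − 13 = 2
2 − 2 = 0
2421 = 1597 + 610 + 144 + 55 + 13 + 2, which has 6 terms.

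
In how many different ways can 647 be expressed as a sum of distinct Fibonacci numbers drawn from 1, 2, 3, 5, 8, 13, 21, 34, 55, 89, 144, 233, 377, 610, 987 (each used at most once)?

Each representation comes from the Zeckendorf form by replacing some F_k with F_{k−1} + F_{k−2} where possible.
647 = 610+34+3 = 610+34+2+1 = 610+21+13+3 = 377+233+34+3 = 610+21+13+2+1 = … (17 more), for 22 in all.

22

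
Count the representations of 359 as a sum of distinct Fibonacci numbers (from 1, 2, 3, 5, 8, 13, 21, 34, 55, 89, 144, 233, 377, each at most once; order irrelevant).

359 = 233+89+34+3 = 233+89+34+2+1 = 233+89+21+13+3 = 233+89+21+13+2+1 = 233+89+21+8+5+3 = … (9 more), for 14 in all.

14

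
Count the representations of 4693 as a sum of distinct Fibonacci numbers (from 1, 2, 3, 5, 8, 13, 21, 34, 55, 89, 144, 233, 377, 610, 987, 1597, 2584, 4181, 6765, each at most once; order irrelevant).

Each representation comes from the Zeckendorf form by replacing some F_k with F_{k−1} + F_{k−2} where possible.
4693 = 4181+377+89+34+8+3+1 = 4181+377+89+21+13+8+3+1 = 4181+233+144+89+34+8+3+1 = … (15 more), for 18 in all.

18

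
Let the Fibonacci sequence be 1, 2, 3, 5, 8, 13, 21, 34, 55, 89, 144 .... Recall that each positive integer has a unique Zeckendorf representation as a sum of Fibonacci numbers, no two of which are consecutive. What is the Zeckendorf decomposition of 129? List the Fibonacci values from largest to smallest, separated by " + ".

89 + 34 + 5 + 1

89 ≤ 129 < 144, so take 89; remainder 40
34 ≤ 40 < 55, so take 34; remainder 6
5 ≤ 6 < 8, so take 5; remainder 1
1 ≤ 1 < 2, so take 1; remainder 0
So 129 = 89 + 34 + 5 + 1, with no two terms consecutive in the sequence.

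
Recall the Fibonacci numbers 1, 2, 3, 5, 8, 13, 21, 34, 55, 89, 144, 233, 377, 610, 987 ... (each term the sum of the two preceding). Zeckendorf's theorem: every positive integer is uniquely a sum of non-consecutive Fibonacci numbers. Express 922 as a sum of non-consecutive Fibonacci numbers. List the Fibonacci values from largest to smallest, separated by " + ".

take 610 (≤ 922); 922 − 610 = 312
take 233 (≤ 312); 312 − 233 = 79
take 55 (≤ 79); 79 − 55 = 24
take 21 (≤ 24); 24 − 21 = 3
take 3 (≤ 3); 3 − 3 = 0
So 922 = 610 + 233 + 55 + 21 + 3, with no two terms consecutive in the sequence.

610 + 233 + 55 + 21 + 3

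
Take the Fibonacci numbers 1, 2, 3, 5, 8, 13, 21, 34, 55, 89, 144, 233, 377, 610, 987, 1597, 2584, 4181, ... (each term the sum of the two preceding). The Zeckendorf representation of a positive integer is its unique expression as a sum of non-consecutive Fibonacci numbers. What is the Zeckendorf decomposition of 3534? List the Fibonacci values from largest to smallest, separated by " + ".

Greedily peel off the largest Fibonacci term at each step:
3534: greatest Fibonacci not exceeding it is 2584, leaving 950
950: greatest Fibonacci not exceeding it is 610, leaving 340
340: greatest Fibonacci not exceeding it is 233, leaving 107
107: greatest Fibonacci not exceeding it is 89, leaving 18
18: greatest Fibonacci not exceeding it is 13, leaving 5
5: greatest Fibonacci not exceeding it is 5, leaving 0
So 3534 = 2584 + 610 + 233 + 89 + 13 + 5, with no two terms consecutive in the sequence.

2584 + 610 + 233 + 89 + 13 + 5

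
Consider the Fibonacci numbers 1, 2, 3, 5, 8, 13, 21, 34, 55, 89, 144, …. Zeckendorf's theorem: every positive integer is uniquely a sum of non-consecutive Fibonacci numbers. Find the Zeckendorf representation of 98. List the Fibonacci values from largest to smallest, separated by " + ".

Greedy algorithm:
subtract 89 from 98: 9 remains
subtract 8 from 9: 1 remains
subtract 1 from 1: 0 remains
So 98 = 89 + 8 + 1, with no two terms consecutive in the sequence.

89 + 8 + 1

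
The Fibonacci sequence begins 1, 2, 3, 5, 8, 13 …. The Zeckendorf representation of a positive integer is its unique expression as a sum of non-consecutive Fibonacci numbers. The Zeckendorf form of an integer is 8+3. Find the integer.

8+3 = 11.

11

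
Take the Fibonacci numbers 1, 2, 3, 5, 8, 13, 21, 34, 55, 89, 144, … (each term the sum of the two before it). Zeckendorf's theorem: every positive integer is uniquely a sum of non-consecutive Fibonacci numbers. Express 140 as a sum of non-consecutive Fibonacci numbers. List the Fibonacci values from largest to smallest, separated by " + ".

89 + 34 + 13 + 3 + 1

Repeatedly subtract the largest Fibonacci number that fits:
largest Fibonacci ≤ 140 is 89; 140 − 89 = 51
largest Fibonacci ≤ 51 is 34; 51 − 34 = 17
largest Fibonacci ≤ 17 is 13; 17 − 13 = 4
largest Fibonacci ≤ 4 is 3; 4 − 3 = 1
largest Fibonacci ≤ 1 is 1; 1 − 1 = 0
So 140 = 89 + 34 + 13 + 3 + 1, with no two terms consecutive in the sequence.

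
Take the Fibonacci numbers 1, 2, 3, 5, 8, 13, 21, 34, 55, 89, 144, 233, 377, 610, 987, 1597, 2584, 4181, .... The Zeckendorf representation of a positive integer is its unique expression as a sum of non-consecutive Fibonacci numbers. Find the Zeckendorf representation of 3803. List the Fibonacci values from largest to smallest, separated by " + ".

2584 + 987 + 144 + 55 + 21 + 8 + 3 + 1

Greedy algorithm:
2584 ≤ 3803 < 4181, so take 2584; remainder 1219
987 ≤ 1219 < 1597, so take 987; remainder 232
144 ≤ 232 < 233, so take 144; remainder 88
55 ≤ 88 < 89, so take 55; remainder 33
21 ≤ 33 < 34, so take 21; remainder 12
8 ≤ 12 < 13, so take 8; remainder 4
3 ≤ 4 < 5, so take 3; remainder 1
1 ≤ 1 < 2, so take 1; remainder 0
So 3803 = 2584 + 987 + 144 + 55 + 21 + 8 + 3 + 1, with no two terms consecutive in the sequence.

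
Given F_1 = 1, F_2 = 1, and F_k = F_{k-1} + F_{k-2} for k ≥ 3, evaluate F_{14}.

377

Iterating the recurrence up to F_{10} = 55 and F_{9} = 34:
F_{11} = F_{10} + F_{9} = 55 + 34 = 89
F_{12} = F_{11} + F_{10} = 89 + 55 = 144
F_{13} = F_{12} + F_{11} = 144 + 89 = 233
F_{14} = F_{13} + F_{12} = 233 + 144 = 377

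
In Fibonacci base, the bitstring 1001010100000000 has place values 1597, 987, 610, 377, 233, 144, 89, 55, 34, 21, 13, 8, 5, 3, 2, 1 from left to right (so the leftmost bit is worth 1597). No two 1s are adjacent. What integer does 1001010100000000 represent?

2173

Summing the place values of the 1 bits: 1597 + 377 + 144 + 55 = 2173.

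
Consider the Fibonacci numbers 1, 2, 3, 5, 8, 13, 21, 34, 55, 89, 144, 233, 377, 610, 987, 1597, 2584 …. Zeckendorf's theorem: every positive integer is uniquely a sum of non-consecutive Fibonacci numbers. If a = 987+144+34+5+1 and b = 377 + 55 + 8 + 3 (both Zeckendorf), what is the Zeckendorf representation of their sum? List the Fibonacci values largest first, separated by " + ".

The two numbers are 1171 and 443, so their sum is 1614.
1614 − 1597 = 17
17 − 13 = 4
4 − 3 = 1
1 − 1 = 0

1597 + 13 + 3 + 1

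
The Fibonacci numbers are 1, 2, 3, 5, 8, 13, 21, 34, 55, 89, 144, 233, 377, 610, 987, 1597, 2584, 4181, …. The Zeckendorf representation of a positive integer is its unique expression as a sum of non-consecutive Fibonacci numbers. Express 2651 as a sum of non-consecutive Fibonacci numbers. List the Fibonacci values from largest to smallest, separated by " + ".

Repeatedly subtract the largest Fibonacci number that fits:
2651 − 2584 = 67
67 − 55 = 12
12 − 8 = 4
4 − 3 = 1
1 − 1 = 0
So 2651 = 2584 + 55 + 8 + 3 + 1, with no two terms consecutive in the sequence.

2584 + 55 + 8 + 3 + 1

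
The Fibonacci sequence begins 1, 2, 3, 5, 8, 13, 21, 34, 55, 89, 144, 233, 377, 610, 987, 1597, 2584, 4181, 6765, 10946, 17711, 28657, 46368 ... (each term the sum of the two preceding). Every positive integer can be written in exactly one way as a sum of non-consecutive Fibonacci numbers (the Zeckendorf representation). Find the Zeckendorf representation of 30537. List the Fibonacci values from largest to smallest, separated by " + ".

28657 ≤ 30537 < 46368, so take 28657; remainder 1880
1597 ≤ 1880 < 2584, so take 1597; remainder 283
233 ≤ 283 < 377, so take 233; remainder 50
34 ≤ 50 < 55, so take 34; remainder 16
13 ≤ 16 < 21, so take 13; remainder 3
3 ≤ 3 < 5, so take 3; remainder 0
So 30537 = 28657 + 1597 + 233 + 34 + 13 + 3, with no two terms consecutive in the sequence.

28657 + 1597 + 233 + 34 + 13 + 3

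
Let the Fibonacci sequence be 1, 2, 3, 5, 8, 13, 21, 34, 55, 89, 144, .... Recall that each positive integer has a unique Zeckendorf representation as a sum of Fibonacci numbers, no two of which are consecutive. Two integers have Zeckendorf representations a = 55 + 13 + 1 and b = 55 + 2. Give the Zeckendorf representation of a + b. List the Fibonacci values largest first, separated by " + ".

The two numbers are 69 and 57, so their sum is 126.
take 89 (≤ 126); 126 − 89 = 37
take 34 (≤ 37); 37 − 34 = 3
take 3 (≤ 3); 3 − 3 = 0

89 + 34 + 3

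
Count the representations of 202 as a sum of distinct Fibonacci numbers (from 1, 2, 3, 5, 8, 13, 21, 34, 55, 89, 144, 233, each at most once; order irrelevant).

Starting from the Zeckendorf form and repeatedly splitting a term F_k into F_{k−1} + F_{k−2} (when neither is already used) reaches every representation.
202 = 144+55+3 = 144+55+2+1 = 144+34+21+3 = 144+34+21+2+1 = … (8 more), for 12 in all.

12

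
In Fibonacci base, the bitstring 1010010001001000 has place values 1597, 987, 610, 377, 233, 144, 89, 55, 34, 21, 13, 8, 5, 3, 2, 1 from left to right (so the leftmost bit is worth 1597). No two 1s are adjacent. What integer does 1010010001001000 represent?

2377

Summing the place values of the 1 bits: 1597 + 610 + 144 + 21 + 5 = 2377.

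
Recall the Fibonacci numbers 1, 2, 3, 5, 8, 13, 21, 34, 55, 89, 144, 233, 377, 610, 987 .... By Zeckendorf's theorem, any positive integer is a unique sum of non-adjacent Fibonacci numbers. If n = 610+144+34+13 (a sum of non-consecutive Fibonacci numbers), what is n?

801

610+144+34+13 = 801.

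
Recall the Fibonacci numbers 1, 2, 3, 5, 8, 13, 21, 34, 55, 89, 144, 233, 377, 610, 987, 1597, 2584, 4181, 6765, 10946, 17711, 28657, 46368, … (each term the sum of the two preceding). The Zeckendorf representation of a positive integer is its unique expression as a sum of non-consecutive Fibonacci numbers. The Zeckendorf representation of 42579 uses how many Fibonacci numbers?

largest Fibonacci ≤ 42579 is 28657; 42579 − 28657 = 13922
largest Fibonacci ≤ 13922 is 10946; 13922 − 10946 = 2976
largest Fibonacci ≤ 2976 is 2584; 2976 − 2584 = 392
largest Fibonacci ≤ 392 is 377; 392 − 377 = 15
largest Fibonacci ≤ 15 is 13; 15 − 13 = 2
largest Fibonacci ≤ 2 is 2; 2 − 2 = 0
42579 = 28657 + 10946 + 2584 + 377 + 13 + 2, which has 6 terms.

6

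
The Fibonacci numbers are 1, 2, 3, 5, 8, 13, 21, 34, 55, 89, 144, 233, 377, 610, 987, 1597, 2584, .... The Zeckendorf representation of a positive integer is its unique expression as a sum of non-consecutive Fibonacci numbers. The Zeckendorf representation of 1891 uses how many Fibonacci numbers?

take 1597 (≤ 1891); 1891 − 1597 = 294
take 233 (≤ 294); 294 − 233 = 61
take 55 (≤ 61); 61 − 55 = 6
take 5 (≤ 6); 6 − 5 = 1
take 1 (≤ 1); 1 − 1 = 0
1891 = 1597 + 233 + 55 + 5 + 1, which has 5 terms.

5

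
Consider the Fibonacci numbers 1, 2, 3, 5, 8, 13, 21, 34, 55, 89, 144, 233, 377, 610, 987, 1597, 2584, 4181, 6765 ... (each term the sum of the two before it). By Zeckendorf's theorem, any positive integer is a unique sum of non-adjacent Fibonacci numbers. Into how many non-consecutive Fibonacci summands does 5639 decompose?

5

Greedy algorithm:
largest Fibonacci ≤ 5639 is 4181; 5639 − 4181 = 1458
largest Fibonacci ≤ 1458 is 987; 1458 − 987 = 471
largest Fibonacci ≤ 471 is 377; 471 − 377 = 94
largest Fibonacci ≤ 94 is 89; 94 − 89 = 5
largest Fibonacci ≤ 5 is 5; 5 − 5 = 0
5639 = 4181 + 987 + 377 + 89 + 5, which has 5 terms.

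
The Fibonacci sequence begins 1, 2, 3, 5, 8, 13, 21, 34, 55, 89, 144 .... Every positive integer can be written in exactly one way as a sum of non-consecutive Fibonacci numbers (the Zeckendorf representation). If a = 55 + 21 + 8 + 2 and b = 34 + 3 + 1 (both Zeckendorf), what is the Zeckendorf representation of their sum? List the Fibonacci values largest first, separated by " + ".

89 + 34 + 1

The two numbers are 86 and 38, so their sum is 124.
124 − 89 = 35
35 − 34 = 1
1 − 1 = 0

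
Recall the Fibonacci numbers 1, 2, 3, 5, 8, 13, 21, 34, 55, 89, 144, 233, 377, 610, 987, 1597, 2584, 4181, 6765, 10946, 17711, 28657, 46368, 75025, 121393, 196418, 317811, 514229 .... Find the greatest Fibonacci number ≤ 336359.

317811

317811 ≤ 336359 < 514229, so the largest Fibonacci number not exceeding 336359 is 317811.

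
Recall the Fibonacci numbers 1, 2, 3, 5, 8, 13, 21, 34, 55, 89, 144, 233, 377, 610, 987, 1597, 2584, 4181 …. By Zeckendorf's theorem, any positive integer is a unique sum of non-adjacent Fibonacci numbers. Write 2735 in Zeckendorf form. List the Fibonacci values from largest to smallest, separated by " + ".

2584 + 144 + 5 + 2

Repeatedly subtract the largest Fibonacci number that fits:
largest Fibonacci ≤ 2735 is 2584; 2735 − 2584 = 151
largest Fibonacci ≤ 151 is 144; 151 − 144 = 7
largest Fibonacci ≤ 7 is 5; 7 − 5 = 2
largest Fibonacci ≤ 2 is 2; 2 − 2 = 0
So 2735 = 2584 + 144 + 5 + 2, with no two terms consecutive in the sequence.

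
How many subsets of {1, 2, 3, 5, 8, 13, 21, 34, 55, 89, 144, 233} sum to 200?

Each representation comes from the Zeckendorf form by replacing some F_k with F_{k−1} + F_{k−2} where possible.
200 = 144+55+1 = 144+34+21+1 = 144+34+13+8+1 = … (4 more), for 7 in all.

7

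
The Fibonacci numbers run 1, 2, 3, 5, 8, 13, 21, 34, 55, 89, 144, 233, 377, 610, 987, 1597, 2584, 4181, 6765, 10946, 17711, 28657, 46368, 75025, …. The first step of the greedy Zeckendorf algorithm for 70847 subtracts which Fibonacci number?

46368

46368 ≤ 70847 < 75025, so the largest Fibonacci number not exceeding 70847 is 46368.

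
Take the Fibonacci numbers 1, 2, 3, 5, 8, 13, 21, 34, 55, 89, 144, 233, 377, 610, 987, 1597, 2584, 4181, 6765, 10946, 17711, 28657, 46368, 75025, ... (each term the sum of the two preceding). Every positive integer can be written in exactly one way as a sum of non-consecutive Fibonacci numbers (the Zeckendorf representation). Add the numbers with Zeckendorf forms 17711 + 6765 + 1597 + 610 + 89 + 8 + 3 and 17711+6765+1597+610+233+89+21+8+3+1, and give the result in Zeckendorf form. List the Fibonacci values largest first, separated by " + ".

The two numbers are 26783 and 27038, so their sum is 53821.
Greedy algorithm:
subtract 46368 from 53821: 7453 remains
subtract 6765 from 7453: 688 remains
subtract 610 from 688: 78 remains
subtract 55 from 78: 23 remains
subtract 21 from 23: 2 remains
subtract 2 from 2: 0 remains

46368 + 6765 + 610 + 55 + 21 + 2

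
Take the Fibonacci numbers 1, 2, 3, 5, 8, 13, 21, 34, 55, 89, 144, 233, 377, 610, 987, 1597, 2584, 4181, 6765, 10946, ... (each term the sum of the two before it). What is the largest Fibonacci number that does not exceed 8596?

6765

6765 ≤ 8596 < 10946, so the largest Fibonacci number not exceeding 8596 is 6765.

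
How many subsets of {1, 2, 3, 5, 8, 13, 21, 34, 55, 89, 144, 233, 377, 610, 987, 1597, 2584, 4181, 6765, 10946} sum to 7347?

46

7347 = 6765+377+144+55+5+1 = 6765+377+144+55+3+2+1 = 6765+377+144+34+21+5+1 = 6765+377+144+34+21+3+2+1 = … (42 more), for 46 in all.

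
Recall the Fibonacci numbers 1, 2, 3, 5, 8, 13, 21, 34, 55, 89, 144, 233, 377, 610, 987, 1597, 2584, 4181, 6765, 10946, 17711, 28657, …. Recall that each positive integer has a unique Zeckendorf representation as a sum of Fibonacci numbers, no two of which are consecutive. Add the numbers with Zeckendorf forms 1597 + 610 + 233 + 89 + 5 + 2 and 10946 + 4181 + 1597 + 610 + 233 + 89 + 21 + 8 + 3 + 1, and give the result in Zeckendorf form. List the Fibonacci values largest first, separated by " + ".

The two numbers are 2536 and 17689, so their sum is 20225.
Greedy algorithm:
17711 ≤ 20225 < 28657, so take 17711; remainder 2514
1597 ≤ 2514 < 2584, so take 1597; remainder 917
610 ≤ 917 < 987, so take 610; remainder 307
233 ≤ 307 < 377, so take 233; remainder 74
55 ≤ 74 < 89, so take 55; remainder 19
13 ≤ 19 < 21, so take 13; remainder 6
5 ≤ 6 < 8, so take 5; remainder 1
1 ≤ 1 < 2, so take 1; remainder 0

17711 + 1597 + 610 + 233 + 55 + 13 + 5 + 1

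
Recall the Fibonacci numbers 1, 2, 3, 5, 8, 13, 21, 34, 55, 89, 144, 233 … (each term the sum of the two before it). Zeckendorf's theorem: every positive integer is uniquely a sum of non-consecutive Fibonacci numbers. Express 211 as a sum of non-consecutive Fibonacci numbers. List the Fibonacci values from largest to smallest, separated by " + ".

144 ≤ 211 < 233, so take 144; remainder 67
55 ≤ 67 < 89, so take 55; remainder 12
8 ≤ 12 < 13, so take 8; remainder 4
3 ≤ 4 < 5, so take 3; remainder 1
1 ≤ 1 < 2, so take 1; remainder 0
So 211 = 144 + 55 + 8 + 3 + 1, with no two terms consecutive in the sequence.

144 + 55 + 8 + 3 + 1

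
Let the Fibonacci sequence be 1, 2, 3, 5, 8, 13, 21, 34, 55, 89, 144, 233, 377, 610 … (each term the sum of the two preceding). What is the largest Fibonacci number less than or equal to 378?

377 ≤ 378 < 610, so the largest Fibonacci number not exceeding 378 is 377.

377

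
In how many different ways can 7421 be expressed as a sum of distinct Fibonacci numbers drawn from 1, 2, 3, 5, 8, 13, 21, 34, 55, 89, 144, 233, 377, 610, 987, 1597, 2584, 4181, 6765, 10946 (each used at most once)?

7421 = 6765+610+34+8+3+1 = 6765+610+21+13+8+3+1 = 6765+377+233+34+8+3+1 = 4181+2584+610+34+8+3+1 = … (17 more), for 21 in all.

21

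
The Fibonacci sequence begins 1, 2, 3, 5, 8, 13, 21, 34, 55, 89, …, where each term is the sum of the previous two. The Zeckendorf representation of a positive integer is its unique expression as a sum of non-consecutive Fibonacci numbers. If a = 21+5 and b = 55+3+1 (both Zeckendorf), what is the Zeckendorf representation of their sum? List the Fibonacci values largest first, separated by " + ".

The two numbers are 26 and 59, so their sum is 85.
Repeatedly subtract the largest Fibonacci number that fits:
85: greatest Fibonacci not exceeding it is 55, leaving 30
30: greatest Fibonacci not exceeding it is 21, leaving 9
9: greatest Fibonacci not exceeding it is 8, leaving 1
1: greatest Fibonacci not exceeding it is 1, leaving 0

55 + 21 + 8 + 1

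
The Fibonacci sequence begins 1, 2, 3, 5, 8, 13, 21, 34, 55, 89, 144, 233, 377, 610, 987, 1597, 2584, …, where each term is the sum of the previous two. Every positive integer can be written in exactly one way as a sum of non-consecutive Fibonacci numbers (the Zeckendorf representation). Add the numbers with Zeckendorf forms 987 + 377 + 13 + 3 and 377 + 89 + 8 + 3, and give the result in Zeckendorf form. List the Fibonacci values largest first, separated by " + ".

The two numbers are 1380 and 477, so their sum is 1857.
Greedy algorithm:
take 1597 (≤ 1857); 1857 − 1597 = 260
take 233 (≤ 260); 260 − 233 = 27
take 21 (≤ 27); 27 − 21 = 6
take 5 (≤ 6); 6 − 5 = 1
take 1 (≤ 1); 1 − 1 = 0

1597 + 233 + 21 + 5 + 1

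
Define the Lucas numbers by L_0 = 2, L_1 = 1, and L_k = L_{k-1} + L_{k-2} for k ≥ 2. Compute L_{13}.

521

Iterating the recurrence up to L_{5} = 11 and L_{4} = 7:
L_{6} = L_{5} + L_{4} = 11 + 7 = 18
L_{7} = L_{6} + L_{5} = 18 + 11 = 29
L_{8} = L_{7} + L_{6} = 29 + 18 = 47
L_{9} = L_{8} + L_{7} = 47 + 29 = 76
L_{10} = L_{9} + L_{8} = 76 + 47 = 123
L_{11} = L_{10} + L_{9} = 123 + 76 = 199
L_{12} = L_{11} + L_{10} = 199 + 123 = 322
L_{13} = L_{12} + L_{11} = 322 + 199 = 521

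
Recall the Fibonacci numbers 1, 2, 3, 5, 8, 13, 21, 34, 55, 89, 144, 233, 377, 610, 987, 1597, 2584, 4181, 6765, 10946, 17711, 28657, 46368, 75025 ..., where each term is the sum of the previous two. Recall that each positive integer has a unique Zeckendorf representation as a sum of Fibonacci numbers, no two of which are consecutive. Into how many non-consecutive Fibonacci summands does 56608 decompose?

Greedily peel off the largest Fibonacci term at each step:
46368 ≤ 56608 < 75025, so take 46368; remainder 10240
6765 ≤ 10240 < 10946, so take 6765; remainder 3475
2584 ≤ 3475 < 4181, so take 2584; remainder 891
610 ≤ 891 < 987, so take 610; remainder 281
233 ≤ 281 < 377, so take 233; remainder 48
34 ≤ 48 < 55, so take 34; remainder 14
13 ≤ 14 < 21, so take 13; remainder 1
1 ≤ 1 < 2, so take 1; remainder 0
56608 = 46368 + 6765 + 2584 + 610 + 233 + 34 + 13 + 1, which has 8 terms.

8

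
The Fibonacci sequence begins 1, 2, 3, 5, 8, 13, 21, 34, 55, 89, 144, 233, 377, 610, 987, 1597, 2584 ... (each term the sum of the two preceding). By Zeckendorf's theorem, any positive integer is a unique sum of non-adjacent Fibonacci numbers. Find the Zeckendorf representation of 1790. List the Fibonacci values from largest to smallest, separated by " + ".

1790: greatest Fibonacci not exceeding it is 1597, leaving 193
193: greatest Fibonacci not exceeding it is 144, leaving 49
49: greatest Fibonacci not exceeding it is 34, leaving 15
15: greatest Fibonacci not exceeding it is 13, leaving 2
2: greatest Fibonacci not exceeding it is 2, leaving 0
So 1790 = 1597 + 144 + 34 + 13 + 2, with no two terms consecutive in the sequence.

1597 + 144 + 34 + 13 + 2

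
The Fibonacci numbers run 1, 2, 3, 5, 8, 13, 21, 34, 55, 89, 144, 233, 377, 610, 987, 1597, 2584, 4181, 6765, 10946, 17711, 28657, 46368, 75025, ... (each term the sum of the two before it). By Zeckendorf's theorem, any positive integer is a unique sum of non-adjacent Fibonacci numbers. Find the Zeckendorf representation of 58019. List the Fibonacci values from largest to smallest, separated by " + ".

Repeatedly subtract the largest Fibonacci number that fits:
58019 − 46368 = 11651
11651 − 10946 = 705
705 − 610 = 95
95 − 89 = 6
6 − 5 = 1
1 − 1 = 0
So 58019 = 46368 + 10946 + 610 + 89 + 5 + 1, with no two terms consecutive in the sequence.

46368 + 10946 + 610 + 89 + 5 + 1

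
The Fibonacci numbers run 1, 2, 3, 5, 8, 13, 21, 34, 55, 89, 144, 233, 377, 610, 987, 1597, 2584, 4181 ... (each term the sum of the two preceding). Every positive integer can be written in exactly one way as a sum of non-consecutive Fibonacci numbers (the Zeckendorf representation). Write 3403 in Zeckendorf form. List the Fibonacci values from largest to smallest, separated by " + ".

3403: greatest Fibonacci not exceeding it is 2584, leaving 819
819: greatest Fibonacci not exceeding it is 610, leaving 209
209: greatest Fibonacci not exceeding it is 144, leaving 65
65: greatest Fibonacci not exceeding it is 55, leaving 10
10: greatest Fibonacci not exceeding it is 8, leaving 2
2: greatest Fibonacci not exceeding it is 2, leaving 0
So 3403 = 2584 + 610 + 144 + 55 + 8 + 2, with no two terms consecutive in the sequence.

2584 + 610 + 144 + 55 + 8 + 2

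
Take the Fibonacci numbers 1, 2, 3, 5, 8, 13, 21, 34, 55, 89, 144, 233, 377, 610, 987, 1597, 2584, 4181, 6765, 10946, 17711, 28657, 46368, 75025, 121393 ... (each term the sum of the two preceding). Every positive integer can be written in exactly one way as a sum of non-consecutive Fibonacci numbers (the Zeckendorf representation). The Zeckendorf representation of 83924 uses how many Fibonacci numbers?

Greedily peel off the largest Fibonacci term at each step:
subtract 75025 from 83924: 8899 remains
subtract 6765 from 8899: 2134 remains
subtract 1597 from 2134: 537 remains
subtract 377 from 537: 160 remains
subtract 144 from 160: 16 remains
subtract 13 from 16: 3 remains
subtract 3 from 3: 0 remains
83924 = 75025 + 6765 + 1597 + 377 + 144 + 13 + 3, which has 7 terms.

7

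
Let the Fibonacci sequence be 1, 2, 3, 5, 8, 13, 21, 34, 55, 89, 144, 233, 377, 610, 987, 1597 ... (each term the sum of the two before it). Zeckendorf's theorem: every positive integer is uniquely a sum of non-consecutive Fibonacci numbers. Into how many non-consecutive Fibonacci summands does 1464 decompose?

5

987 ≤ 1464 < 1597, so take 987; remainder 477
377 ≤ 477 < 610, so take 377; remainder 100
89 ≤ 100 < 144, so take 89; remainder 11
8 ≤ 11 < 13, so take 8; remainder 3
3 ≤ 3 < 5, so take 3; remainder 0
1464 = 987 + 377 + 89 + 8 + 3, which has 5 terms.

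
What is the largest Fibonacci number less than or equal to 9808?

6765

6765 ≤ 9808 < 10946, so the largest Fibonacci number not exceeding 9808 is 6765.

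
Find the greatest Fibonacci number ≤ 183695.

121393 ≤ 183695 < 196418, so the largest Fibonacci number not exceeding 183695 is 121393.

121393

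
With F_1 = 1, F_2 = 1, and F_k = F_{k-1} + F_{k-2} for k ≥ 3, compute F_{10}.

55

Iterating the recurrence up to F_{5} = 5 and F_{4} = 3:
F_{6} = F_{5} + F_{4} = 5 + 3 = 8
F_{7} = F_{6} + F_{5} = 8 + 5 = 13
F_{8} = F_{7} + F_{6} = 13 + 8 = 21
F_{9} = F_{8} + F_{7} = 21 + 13 = 34
F_{10} = F_{9} + F_{8} = 34 + 21 = 55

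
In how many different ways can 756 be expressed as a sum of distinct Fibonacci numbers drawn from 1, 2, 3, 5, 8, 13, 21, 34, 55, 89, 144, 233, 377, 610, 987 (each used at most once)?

10

756 = 610+144+2 = 610+89+55+2 = 377+233+144+2 = … (7 more), for 10 in all.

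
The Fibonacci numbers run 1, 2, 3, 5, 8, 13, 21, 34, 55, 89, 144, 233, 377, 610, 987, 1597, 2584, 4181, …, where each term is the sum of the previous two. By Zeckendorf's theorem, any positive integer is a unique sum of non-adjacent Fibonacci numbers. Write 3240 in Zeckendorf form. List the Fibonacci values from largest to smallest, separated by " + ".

2584 + 610 + 34 + 8 + 3 + 1

Greedily peel off the largest Fibonacci term at each step:
2584 ≤ 3240 < 4181, so take 2584; remainder 656
610 ≤ 656 < 987, so take 610; remainder 46
34 ≤ 46 < 55, so take 34; remainder 12
8 ≤ 12 < 13, so take 8; remainder 4
3 ≤ 4 < 5, so take 3; remainder 1
1 ≤ 1 < 2, so take 1; remainder 0
So 3240 = 2584 + 610 + 34 + 8 + 3 + 1, with no two terms consecutive in the sequence.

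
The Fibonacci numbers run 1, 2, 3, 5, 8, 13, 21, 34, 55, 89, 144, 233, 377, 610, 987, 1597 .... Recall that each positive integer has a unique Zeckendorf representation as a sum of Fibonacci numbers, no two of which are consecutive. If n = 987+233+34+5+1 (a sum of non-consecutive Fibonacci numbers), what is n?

1260

987+233+34+5+1 = 1260.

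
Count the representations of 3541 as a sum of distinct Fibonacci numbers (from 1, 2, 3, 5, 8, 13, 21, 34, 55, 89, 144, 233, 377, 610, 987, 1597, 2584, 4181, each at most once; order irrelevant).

Starting from the Zeckendorf form and repeatedly splitting a term F_k into F_{k−1} + F_{k−2} (when neither is already used) reaches every representation.
3541 = 2584+610+233+89+21+3+1 = 2584+610+233+89+13+8+3+1 = 2584+610+233+55+34+21+3+1 = … (13 more), for 16 in all.

16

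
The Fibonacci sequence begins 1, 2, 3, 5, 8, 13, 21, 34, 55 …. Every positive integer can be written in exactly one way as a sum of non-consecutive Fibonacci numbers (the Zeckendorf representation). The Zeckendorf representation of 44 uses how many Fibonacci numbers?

44 − 34 = 10
10 − 8 = 2
2 − 2 = 0
44 = 34 + 8 + 2, which has 3 terms.

3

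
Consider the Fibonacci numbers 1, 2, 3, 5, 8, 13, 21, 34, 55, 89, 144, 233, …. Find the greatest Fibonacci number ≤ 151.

144

144 ≤ 151 < 233, so the largest Fibonacci number not exceeding 151 is 144.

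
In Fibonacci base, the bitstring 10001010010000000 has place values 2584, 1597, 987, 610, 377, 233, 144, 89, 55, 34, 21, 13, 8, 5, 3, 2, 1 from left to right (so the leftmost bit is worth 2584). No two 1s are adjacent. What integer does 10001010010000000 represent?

3139

Summing the place values of the 1 bits: 2584 + 377 + 144 + 34 = 3139.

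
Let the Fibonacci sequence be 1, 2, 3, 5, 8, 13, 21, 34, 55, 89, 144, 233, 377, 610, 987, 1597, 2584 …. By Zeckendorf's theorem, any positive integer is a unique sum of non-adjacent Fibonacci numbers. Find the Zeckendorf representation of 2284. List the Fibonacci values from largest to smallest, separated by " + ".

Greedily peel off the largest Fibonacci term at each step:
largest Fibonacci ≤ 2284 is 1597; 2284 − 1597 = 687
largest Fibonacci ≤ 687 is 610; 687 − 610 = 77
largest Fibonacci ≤ 77 is 55; 77 − 55 = 22
largest Fibonacci ≤ 22 is 21; 22 − 21 = 1
largest Fibonacci ≤ 1 is 1; 1 − 1 = 0
So 2284 = 1597 + 610 + 55 + 21 + 1, with no two terms consecutive in the sequence.

1597 + 610 + 55 + 21 + 1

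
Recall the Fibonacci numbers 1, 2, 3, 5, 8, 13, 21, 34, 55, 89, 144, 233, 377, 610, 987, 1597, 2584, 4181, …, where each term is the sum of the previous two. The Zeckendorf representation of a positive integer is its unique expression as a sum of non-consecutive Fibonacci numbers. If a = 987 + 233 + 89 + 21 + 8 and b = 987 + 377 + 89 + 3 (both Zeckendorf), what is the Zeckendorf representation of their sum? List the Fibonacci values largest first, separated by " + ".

The two numbers are 1338 and 1456, so their sum is 2794.
Repeatedly subtract the largest Fibonacci number that fits:
2794: greatest Fibonacci not exceeding it is 2584, leaving 210
210: greatest Fibonacci not exceeding it is 144, leaving 66
66: greatest Fibonacci not exceeding it is 55, leaving 11
11: greatest Fibonacci not exceeding it is 8, leaving 3
3: greatest Fibonacci not exceeding it is 3, leaving 0

2584 + 144 + 55 + 8 + 3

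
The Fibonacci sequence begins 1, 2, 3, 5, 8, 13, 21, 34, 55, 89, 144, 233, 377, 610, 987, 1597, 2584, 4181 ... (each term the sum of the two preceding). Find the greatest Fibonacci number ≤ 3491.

2584 ≤ 3491 < 4181, so the largest Fibonacci number not exceeding 3491 is 2584.

2584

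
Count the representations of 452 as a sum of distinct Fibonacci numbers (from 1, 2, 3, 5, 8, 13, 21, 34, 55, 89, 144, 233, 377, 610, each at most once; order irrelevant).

5

Each representation comes from the Zeckendorf form by replacing some F_k with F_{k−1} + F_{k−2} where possible.
452 = 377+55+13+5+2 = 377+34+21+13+5+2 = 233+144+55+13+5+2 = 233+144+34+21+13+5+2 = … (1 more), for 5 in all.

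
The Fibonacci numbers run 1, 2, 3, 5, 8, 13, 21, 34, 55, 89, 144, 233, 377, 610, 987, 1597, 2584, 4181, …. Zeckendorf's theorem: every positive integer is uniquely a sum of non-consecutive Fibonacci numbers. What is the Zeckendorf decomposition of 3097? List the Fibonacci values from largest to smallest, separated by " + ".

Greedy algorithm:
take 2584 (≤ 3097); 3097 − 2584 = 513
take 377 (≤ 513); 513 − 377 = 136
take 89 (≤ 136); 136 − 89 = 47
take 34 (≤ 47); 47 − 34 = 13
take 13 (≤ 13); 13 − 13 = 0
So 3097 = 2584 + 377 + 89 + 34 + 13, with no two terms consecutive in the sequence.

2584 + 377 + 89 + 34 + 13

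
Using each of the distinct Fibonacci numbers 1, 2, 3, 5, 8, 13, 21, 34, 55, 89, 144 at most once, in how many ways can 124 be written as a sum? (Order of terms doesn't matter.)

Each representation comes from the Zeckendorf form by replacing some F_k with F_{k−1} + F_{k−2} where possible.
124 = 89+34+1 = 89+21+13+1 = 89+21+8+5+1 = 55+34+21+13+1 = 89+21+8+3+2+1 = … (2 more), for 7 in all.

7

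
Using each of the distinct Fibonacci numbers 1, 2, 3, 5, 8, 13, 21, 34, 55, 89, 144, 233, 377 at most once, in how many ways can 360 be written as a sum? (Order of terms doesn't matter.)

360 = 233+89+34+3+1 = 233+89+21+13+3+1 = 233+89+21+8+5+3+1 = … (4 more), for 7 in all.

7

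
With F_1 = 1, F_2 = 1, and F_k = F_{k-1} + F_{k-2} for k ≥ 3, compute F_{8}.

21

F_{2} = F_{1} + F_{0} = 1 + 0 = 1
F_{3} = F_{2} + F_{1} = 1 + 1 = 2
F_{4} = F_{3} + F_{2} = 2 + 1 = 3
F_{5} = F_{4} + F_{3} = 3 + 2 = 5
F_{6} = F_{5} + F_{4} = 5 + 3 = 8
F_{7} = F_{6} + F_{5} = 8 + 5 = 13
F_{8} = F_{7} + F_{6} = 13 + 8 = 21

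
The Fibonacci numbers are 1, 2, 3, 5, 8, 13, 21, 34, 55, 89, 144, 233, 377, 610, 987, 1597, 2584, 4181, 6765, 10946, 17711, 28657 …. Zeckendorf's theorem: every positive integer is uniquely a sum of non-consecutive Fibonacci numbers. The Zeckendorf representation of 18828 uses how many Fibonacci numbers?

6

subtract 17711 from 18828: 1117 remains
subtract 987 from 1117: 130 remains
subtract 89 from 130: 41 remains
subtract 34 from 41: 7 remains
subtract 5 from 7: 2 remains
subtract 2 from 2: 0 remains
18828 = 17711 + 987 + 89 + 34 + 5 + 2, which has 6 terms.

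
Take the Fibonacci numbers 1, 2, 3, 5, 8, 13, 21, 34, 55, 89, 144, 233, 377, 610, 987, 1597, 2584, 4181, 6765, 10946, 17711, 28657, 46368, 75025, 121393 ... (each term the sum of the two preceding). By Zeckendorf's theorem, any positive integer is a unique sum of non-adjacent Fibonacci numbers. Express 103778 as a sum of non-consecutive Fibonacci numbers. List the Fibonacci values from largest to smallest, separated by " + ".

Greedily peel off the largest Fibonacci term at each step:
75025 ≤ 103778 < 121393, so take 75025; remainder 28753
28657 ≤ 28753 < 46368, so take 28657; remainder 96
89 ≤ 96 < 144, so take 89; remainder 7
5 ≤ 7 < 8, so take 5; remainder 2
2 ≤ 2 < 3, so take 2; remainder 0
So 103778 = 75025 + 28657 + 89 + 5 + 2, with no two terms consecutive in the sequence.

75025 + 28657 + 89 + 5 + 2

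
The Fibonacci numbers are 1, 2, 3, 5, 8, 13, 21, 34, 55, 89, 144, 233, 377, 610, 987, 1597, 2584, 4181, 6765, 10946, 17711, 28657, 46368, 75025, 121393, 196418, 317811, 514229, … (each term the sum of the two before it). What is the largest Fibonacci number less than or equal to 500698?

317811 ≤ 500698 < 514229, so the largest Fibonacci number not exceeding 500698 is 317811.

317811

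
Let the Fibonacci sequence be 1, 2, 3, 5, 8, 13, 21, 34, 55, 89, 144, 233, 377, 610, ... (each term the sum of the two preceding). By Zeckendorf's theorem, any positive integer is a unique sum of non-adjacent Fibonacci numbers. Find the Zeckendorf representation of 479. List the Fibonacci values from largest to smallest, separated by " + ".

377 + 89 + 13

377 ≤ 479 < 610, so take 377; remainder 102
89 ≤ 102 < 144, so take 89; remainder 13
13 ≤ 13 < 21, so take 13; remainder 0
So 479 = 377 + 89 + 13, with no two terms consecutive in the sequence.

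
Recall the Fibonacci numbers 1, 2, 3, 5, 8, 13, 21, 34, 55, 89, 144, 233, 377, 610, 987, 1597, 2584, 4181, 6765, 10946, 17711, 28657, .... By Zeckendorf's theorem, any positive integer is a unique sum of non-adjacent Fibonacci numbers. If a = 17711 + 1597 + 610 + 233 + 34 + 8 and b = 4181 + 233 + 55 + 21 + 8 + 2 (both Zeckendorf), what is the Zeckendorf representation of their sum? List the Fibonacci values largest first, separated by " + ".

17711 + 6765 + 144 + 55 + 13 + 5

The two numbers are 20193 and 4500, so their sum is 24693.
24693 − 17711 = 6982
6982 − 6765 = 217
217 − 144 = 73
73 − 55 = 18
18 − 13 = 5
5 − 5 = 0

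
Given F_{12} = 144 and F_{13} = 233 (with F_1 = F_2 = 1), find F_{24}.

By the doubling identity F_{2k} = F_k(2F_{k+1} − F_k): F_{24} = 144·(2·233 − 144) = 144·322 = 46368.

46368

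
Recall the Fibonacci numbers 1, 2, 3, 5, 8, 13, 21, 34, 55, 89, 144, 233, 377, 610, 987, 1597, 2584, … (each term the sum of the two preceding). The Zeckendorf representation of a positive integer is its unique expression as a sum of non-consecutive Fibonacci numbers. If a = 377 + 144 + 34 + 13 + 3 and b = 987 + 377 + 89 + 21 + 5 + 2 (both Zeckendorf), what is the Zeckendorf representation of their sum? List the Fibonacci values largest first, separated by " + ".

The two numbers are 571 and 1481, so their sum is 2052.
2052 − 1597 = 455
455 − 377 = 78
78 − 55 = 23
23 − 21 = 2
2 − 2 = 0

1597 + 377 + 55 + 21 + 2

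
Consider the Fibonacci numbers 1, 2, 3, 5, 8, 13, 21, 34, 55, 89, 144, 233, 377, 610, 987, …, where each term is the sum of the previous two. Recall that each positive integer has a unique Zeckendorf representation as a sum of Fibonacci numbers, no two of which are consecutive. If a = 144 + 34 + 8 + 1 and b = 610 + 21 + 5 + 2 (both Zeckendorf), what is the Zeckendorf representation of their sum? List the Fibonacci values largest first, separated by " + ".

610 + 144 + 55 + 13 + 3

The two numbers are 187 and 638, so their sum is 825.
825: greatest Fibonacci not exceeding it is 610, leaving 215
215: greatest Fibonacci not exceeding it is 144, leaving 71
71: greatest Fibonacci not exceeding it is 55, leaving 16
16: greatest Fibonacci not exceeding it is 13, leaving 3
3: greatest Fibonacci not exceeding it is 3, leaving 0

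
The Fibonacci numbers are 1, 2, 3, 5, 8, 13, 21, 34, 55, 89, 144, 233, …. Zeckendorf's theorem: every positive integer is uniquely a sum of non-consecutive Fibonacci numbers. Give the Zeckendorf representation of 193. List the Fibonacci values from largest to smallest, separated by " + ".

144 + 34 + 13 + 2

Greedy algorithm:
144 ≤ 193 < 233, so take 144; remainder 49
34 ≤ 49 < 55, so take 34; remainder 15
13 ≤ 15 < 21, so take 13; remainder 2
2 ≤ 2 < 3, so take 2; remainder 0
So 193 = 144 + 34 + 13 + 2, with no two terms consecutive in the sequence.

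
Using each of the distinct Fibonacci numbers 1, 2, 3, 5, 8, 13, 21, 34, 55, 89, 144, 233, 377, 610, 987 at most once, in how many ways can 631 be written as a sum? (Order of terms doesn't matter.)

631 = 610+21 = 610+13+8 = 377+233+21 = 610+13+5+3 = 377+233+13+8 = … (11 more), for 16 in all.

16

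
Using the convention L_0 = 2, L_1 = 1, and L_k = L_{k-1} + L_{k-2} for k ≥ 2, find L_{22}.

Iterating the recurrence up to L_{17} = 3571 and L_{16} = 2207:
L_{18} = L_{17} + L_{16} = 3571 + 2207 = 5778
L_{19} = L_{18} + L_{17} = 5778 + 3571 = 9349
L_{20} = L_{19} + L_{18} = 9349 + 5778 = 15127
L_{21} = L_{20} + L_{19} = 15127 + 9349 = 24476
L_{22} = L_{21} + L_{20} = 24476 + 15127 = 39603

39603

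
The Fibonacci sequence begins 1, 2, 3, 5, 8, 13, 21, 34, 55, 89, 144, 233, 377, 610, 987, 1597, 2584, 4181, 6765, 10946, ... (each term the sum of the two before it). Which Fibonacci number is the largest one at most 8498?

6765 ≤ 8498 < 10946, so the largest Fibonacci number not exceeding 8498 is 6765.

6765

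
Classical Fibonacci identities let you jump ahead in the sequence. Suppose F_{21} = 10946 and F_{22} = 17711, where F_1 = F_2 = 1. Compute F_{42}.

By the doubling identity F_{2k} = F_k(2F_{k+1} − F_k): F_{42} = 10946·(2·17711 − 10946) = 10946·24476 = 267914296.

267914296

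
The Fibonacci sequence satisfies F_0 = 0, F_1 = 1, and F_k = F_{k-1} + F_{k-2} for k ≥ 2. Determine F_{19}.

Iterating the recurrence up to F_{11} = 89 and F_{10} = 55:
F_{12} = F_{11} + F_{10} = 89 + 55 = 144
F_{13} = F_{12} + F_{11} = 144 + 89 = 233
F_{14} = F_{13} + F_{12} = 233 + 144 = 377
F_{15} = F_{14} + F_{13} = 377 + 233 = 610
F_{16} = F_{15} + F_{14} = 610 + 377 = 987
F_{17} = F_{16} + F_{15} = 987 + 610 = 1597
F_{18} = F_{17} + F_{16} = 1597 + 987 = 2584
F_{19} = F_{18} + F_{17} = 2584 + 1597 = 4181

4181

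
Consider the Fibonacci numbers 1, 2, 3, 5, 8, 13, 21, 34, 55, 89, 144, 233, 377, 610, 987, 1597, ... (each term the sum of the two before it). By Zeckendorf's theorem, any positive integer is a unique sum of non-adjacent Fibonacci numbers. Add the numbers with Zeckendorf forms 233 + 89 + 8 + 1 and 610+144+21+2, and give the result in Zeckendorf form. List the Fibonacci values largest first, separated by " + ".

The two numbers are 331 and 777, so their sum is 1108.
Repeatedly subtract the largest Fibonacci number that fits:
largest Fibonacci ≤ 1108 is 987; 1108 − 987 = 121
largest Fibonacci ≤ 121 is 89; 121 − 89 = 32
largest Fibonacci ≤ 32 is 21; 32 − 21 = 11
largest Fibonacci ≤ 11 is 8; 11 − 8 = 3
largest Fibonacci ≤ 3 is 3; 3 − 3 = 0

987 + 89 + 21 + 8 + 3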